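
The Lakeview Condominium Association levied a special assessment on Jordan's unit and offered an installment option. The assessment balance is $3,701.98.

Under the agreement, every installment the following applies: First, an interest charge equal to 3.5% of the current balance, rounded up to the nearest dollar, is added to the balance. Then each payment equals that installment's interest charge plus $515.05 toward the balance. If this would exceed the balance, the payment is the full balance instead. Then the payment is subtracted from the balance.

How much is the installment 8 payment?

$100.63

Installment 1: $3,701.98 +$130.00 interest = $3,831.98; pay $645.05 → $3,186.93
Installment 2: $3,186.93 +$112.00 interest = $3,298.93; pay $627.05 → $2,671.88
Installment 3: $2,671.88 +$94.00 interest = $2,765.88; pay $609.05 → $2,156.83
Installment 4: $2,156.83 +$76.00 interest = $2,232.83; pay $591.05 → $1,641.78
Installment 5: $1,641.78 +$58.00 interest = $1,699.78; pay $573.05 → $1,126.73
Installment 6: $1,126.73 +$40.00 interest = $1,166.73; pay $555.05 → $611.68
Installment 7: $611.68 +$22.00 interest = $633.68; pay $537.05 → $96.63
Installment 8: $96.63 +$4.00 interest = $100.63; pay $100.63 → $0.00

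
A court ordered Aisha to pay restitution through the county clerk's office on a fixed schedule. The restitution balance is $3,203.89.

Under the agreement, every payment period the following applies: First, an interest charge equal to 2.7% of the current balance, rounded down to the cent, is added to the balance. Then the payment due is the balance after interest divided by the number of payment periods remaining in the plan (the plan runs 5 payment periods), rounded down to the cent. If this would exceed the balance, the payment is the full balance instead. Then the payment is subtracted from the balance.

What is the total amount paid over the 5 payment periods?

# | Opening | Interest | Payment | End bal
1 | $3,203.89 | $86.50 | $658.07 | $2,632.32
2 | $2,632.32 | $71.07 | $675.84 | $2,027.55
3 | $2,027.55 | $54.74 | $694.09 | $1,388.20
4 | $1,388.20 | $37.48 | $712.84 | $712.84
5 | $712.84 | $19.24 | $732.08 | $0.00
Total paid: $3,472.92

$3,472.92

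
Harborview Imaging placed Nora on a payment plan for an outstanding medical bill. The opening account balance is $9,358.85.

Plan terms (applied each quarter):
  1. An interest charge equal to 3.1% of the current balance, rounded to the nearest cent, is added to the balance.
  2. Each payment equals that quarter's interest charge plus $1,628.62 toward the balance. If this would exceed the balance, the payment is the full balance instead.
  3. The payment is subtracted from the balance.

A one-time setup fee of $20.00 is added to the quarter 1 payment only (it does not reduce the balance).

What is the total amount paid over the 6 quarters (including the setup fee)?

Quarter 1: opening $9,358.85; interest $290.12 → $9,648.97; payment $1,918.74 (+ $20.00 fee); balance $7,730.23
Quarter 2: opening $7,730.23; interest $239.64 → $7,969.87; payment $1,868.26; balance $6,101.61
Quarter 3: opening $6,101.61; interest $189.15 → $6,290.76; payment $1,817.77; balance $4,472.99
Quarter 4: opening $4,472.99; interest $138.66 → $4,611.65; payment $1,767.28; balance $2,844.37
Quarter 5: opening $2,844.37; interest $88.18 → $2,932.55; payment $1,716.80; balance $1,215.75
Quarter 6: opening $1,215.75; interest $37.69 → $1,253.44; payment $1,253.44; balance $0.00
Total paid: $10,362.29

$10,362.29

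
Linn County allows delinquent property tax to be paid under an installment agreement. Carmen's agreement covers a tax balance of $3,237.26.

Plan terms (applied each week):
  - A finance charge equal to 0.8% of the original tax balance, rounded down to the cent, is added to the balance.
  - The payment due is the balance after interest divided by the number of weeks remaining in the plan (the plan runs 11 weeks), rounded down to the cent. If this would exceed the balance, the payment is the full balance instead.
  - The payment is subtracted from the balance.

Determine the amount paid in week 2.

Week 1: $3,237.26 +$25.89 interest = $3,263.15; pay $296.65 → $2,966.50
Week 2: $2,966.50 +$25.89 interest = $2,992.39; pay $299.23 → $2,693.16

$299.23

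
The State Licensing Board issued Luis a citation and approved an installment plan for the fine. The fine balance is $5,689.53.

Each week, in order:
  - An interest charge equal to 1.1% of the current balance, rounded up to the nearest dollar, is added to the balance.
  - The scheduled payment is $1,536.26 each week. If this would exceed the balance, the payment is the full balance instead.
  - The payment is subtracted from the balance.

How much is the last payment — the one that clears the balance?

$1,234.75

Week 1: opening $5,689.53; interest $63.00 → $5,752.53; payment $1,536.26; balance $4,216.27
Week 2: opening $4,216.27; interest $47.00 → $4,263.27; payment $1,536.26; balance $2,727.01
Week 3: opening $2,727.01; interest $30.00 → $2,757.01; payment $1,536.26; balance $1,220.75
Week 4: opening $1,220.75; interest $14.00 → $1,234.75; payment $1,234.75; balance $0.00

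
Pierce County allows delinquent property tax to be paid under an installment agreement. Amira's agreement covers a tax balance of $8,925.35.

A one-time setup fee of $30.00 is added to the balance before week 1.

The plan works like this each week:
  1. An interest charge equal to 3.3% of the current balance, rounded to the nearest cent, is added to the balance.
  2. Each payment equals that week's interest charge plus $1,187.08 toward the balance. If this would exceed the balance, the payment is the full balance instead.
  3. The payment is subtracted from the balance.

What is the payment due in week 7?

Week 1: $8,955.35 +$295.53 interest = $9,250.88; pay $1,482.61 → $7,768.27
Week 2: $7,768.27 +$256.35 interest = $8,024.62; pay $1,443.43 → $6,581.19
Week 3: $6,581.19 +$217.18 interest = $6,798.37; pay $1,404.26 → $5,394.11
Week 4: $5,394.11 +$178.01 interest = $5,572.12; pay $1,365.09 → $4,207.03
Week 5: $4,207.03 +$138.83 interest = $4,345.86; pay $1,325.91 → $3,019.95
Week 6: $3,019.95 +$99.66 interest = $3,119.61; pay $1,286.74 → $1,832.87
Week 7: $1,832.87 +$60.48 interest = $1,893.35; pay $1,247.56 → $645.79

$1,247.56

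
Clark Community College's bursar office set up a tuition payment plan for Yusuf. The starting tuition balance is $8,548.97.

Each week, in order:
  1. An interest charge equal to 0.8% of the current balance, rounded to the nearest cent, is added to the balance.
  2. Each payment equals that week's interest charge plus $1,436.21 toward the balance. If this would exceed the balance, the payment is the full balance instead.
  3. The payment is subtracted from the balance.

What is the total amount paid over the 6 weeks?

Week 1: $8,548.97 +$68.39 interest = $8,617.36; pay $1,504.60 → $7,112.76
Week 2: $7,112.76 +$56.90 interest = $7,169.66; pay $1,493.11 → $5,676.55
Week 3: $5,676.55 +$45.41 interest = $5,721.96; pay $1,481.62 → $4,240.34
Week 4: $4,240.34 +$33.92 interest = $4,274.26; pay $1,470.13 → $2,804.13
Week 5: $2,804.13 +$22.43 interest = $2,826.56; pay $1,458.64 → $1,367.92
Week 6: $1,367.92 +$10.94 interest = $1,378.86; pay $1,378.86 → $0.00
Total paid: $8,786.96

$8,786.96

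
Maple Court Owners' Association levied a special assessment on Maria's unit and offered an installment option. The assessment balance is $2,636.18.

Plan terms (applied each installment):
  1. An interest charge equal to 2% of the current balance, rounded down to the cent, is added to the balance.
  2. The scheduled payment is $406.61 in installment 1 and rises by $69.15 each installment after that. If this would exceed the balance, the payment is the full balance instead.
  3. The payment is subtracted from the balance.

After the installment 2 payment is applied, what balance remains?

Installment 1: opening $2,636.18; interest $52.72 → $2,688.90; payment $406.61; balance $2,282.29
Installment 2: opening $2,282.29; interest $45.64 → $2,327.93; payment $475.76; balance $1,852.17

$1,852.17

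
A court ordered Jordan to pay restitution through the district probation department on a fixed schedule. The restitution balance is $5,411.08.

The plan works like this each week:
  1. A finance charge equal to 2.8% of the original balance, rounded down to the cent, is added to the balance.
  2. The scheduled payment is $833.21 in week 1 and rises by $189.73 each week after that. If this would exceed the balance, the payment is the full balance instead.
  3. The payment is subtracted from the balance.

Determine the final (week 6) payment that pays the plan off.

Week 1: opening $5,411.08; interest $151.51 → $5,562.59; payment $833.21; balance $4,729.38
Week 2: opening $4,729.38; interest $151.51 → $4,880.89; payment $1,022.94; balance $3,857.95
Week 3: opening $3,857.95; interest $151.51 → $4,009.46; payment $1,212.67; balance $2,796.79
Week 4: opening $2,796.79; interest $151.51 → $2,948.30; payment $1,402.40; balance $1,545.90
Week 5: opening $1,545.90; interest $151.51 → $1,697.41; payment $1,592.13; balance $105.28
Week 6: opening $105.28; interest $151.51 → $256.79; payment $256.79; balance $0.00

$256.79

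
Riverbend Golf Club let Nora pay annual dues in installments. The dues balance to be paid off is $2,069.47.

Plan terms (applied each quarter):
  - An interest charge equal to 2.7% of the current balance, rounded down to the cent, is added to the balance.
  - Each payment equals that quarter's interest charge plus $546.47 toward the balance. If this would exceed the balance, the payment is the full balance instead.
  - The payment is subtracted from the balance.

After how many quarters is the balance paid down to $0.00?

4

Quarter 1: $2,069.47 +$55.87 interest = $2,125.34; pay $602.34 → $1,523.00
Quarter 2: $1,523.00 +$41.12 interest = $1,564.12; pay $587.59 → $976.53
Quarter 3: $976.53 +$26.36 interest = $1,002.89; pay $572.83 → $430.06
Quarter 4: $430.06 +$11.61 interest = $441.67; pay $441.67 → $0.00
Balance reaches $0.00 in quarter 4.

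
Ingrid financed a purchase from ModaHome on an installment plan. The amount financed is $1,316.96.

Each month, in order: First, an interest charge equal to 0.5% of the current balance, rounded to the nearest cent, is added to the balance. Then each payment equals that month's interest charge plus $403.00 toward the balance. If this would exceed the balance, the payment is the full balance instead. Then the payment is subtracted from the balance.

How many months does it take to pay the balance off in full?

4

Month 1: opening $1,316.96; interest $6.58 → $1,323.54; payment $409.58; balance $913.96
Month 2: opening $913.96; interest $4.57 → $918.53; payment $407.57; balance $510.96
Month 3: opening $510.96; interest $2.55 → $513.51; payment $405.55; balance $107.96
Month 4: opening $107.96; interest $0.54 → $108.50; payment $108.50; balance $0.00
Balance reaches $0.00 in month 4.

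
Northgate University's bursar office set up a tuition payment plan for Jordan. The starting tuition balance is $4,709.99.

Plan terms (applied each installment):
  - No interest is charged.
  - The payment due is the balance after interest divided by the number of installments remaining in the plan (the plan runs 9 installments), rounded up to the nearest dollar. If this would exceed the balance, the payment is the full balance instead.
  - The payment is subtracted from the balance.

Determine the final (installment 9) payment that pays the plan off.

$522.99

Installment 1: opening $4,709.99; payment $524.00; balance $4,185.99
Installment 2: opening $4,185.99; payment $524.00; balance $3,661.99
Installment 3: opening $3,661.99; payment $524.00; balance $3,137.99
Installment 4: opening $3,137.99; payment $523.00; balance $2,614.99
Installment 5: opening $2,614.99; payment $523.00; balance $2,091.99
Installment 6: opening $2,091.99; payment $523.00; balance $1,568.99
Installment 7: opening $1,568.99; payment $523.00; balance $1,045.99
Installment 8: opening $1,045.99; payment $523.00; balance $522.99
Installment 9: opening $522.99; payment $522.99; balance $0.00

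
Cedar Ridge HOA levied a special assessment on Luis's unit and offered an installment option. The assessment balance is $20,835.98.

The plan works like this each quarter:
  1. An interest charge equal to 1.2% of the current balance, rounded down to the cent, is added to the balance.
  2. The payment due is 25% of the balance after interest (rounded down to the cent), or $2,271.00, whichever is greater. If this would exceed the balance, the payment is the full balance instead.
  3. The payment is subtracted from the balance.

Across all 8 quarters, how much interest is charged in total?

Quarter 1: $20,835.98 +$250.03 interest = $21,086.01; pay $5,271.50 → $15,814.51
Quarter 2: $15,814.51 +$189.77 interest = $16,004.28; pay $4,001.07 → $12,003.21
Quarter 3: $12,003.21 +$144.03 interest = $12,147.24; pay $3,036.81 → $9,110.43
Quarter 4: $9,110.43 +$109.32 interest = $9,219.75; pay $2,304.93 → $6,914.82
Quarter 5: $6,914.82 +$82.97 interest = $6,997.79; pay $2,271.00 → $4,726.79
Quarter 6: $4,726.79 +$56.72 interest = $4,783.51; pay $2,271.00 → $2,512.51
Quarter 7: $2,512.51 +$30.15 interest = $2,542.66; pay $2,271.00 → $271.66
Quarter 8: $271.66 +$3.25 interest = $274.91; pay $274.91 → $0.00
Total interest: $250.03 + $189.77 + $144.03 + $109.32 + $82.97 + $56.72 + $30.15 + $3.25 = $866.24

$866.24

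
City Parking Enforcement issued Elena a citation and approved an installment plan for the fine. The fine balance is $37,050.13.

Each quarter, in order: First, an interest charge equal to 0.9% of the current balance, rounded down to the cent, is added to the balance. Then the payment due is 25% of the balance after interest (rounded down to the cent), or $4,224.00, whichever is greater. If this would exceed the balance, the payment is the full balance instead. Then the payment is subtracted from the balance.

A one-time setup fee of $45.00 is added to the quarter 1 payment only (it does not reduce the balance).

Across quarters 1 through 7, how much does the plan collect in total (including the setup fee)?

# | Opening | Interest | Payment | Fee | End bal
1 | $37,050.13 | $333.45 | $9,345.89 | $45.00 | $28,037.69
2 | $28,037.69 | $252.33 | $7,072.50 | — | $21,217.52
3 | $21,217.52 | $190.95 | $5,352.11 | — | $16,056.36
4 | $16,056.36 | $144.50 | $4,224.00 | — | $11,976.86
5 | $11,976.86 | $107.79 | $4,224.00 | — | $7,860.65
6 | $7,860.65 | $70.74 | $4,224.00 | — | $3,707.39
7 | $3,707.39 | $33.36 | $3,740.75 | — | $0.00
Total paid: $38,228.25

$38,228.25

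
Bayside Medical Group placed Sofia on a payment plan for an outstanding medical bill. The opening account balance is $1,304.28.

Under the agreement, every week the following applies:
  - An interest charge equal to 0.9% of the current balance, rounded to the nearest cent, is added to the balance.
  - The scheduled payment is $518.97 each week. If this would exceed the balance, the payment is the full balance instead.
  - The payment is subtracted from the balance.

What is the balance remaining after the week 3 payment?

Week 1: opening $1,304.28; interest $11.74 → $1,316.02; payment $518.97; balance $797.05
Week 2: opening $797.05; interest $7.17 → $804.22; payment $518.97; balance $285.25
Week 3: opening $285.25; interest $2.57 → $287.82; payment $287.82; balance $0.00

$0.00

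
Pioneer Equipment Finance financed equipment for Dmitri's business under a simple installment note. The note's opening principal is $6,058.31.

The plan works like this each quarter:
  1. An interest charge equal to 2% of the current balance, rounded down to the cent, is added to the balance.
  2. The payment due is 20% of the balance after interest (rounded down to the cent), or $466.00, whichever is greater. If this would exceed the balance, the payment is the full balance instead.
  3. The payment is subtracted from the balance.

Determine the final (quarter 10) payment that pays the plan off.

$460.83

Quarter 1: $6,058.31 +$121.16 interest = $6,179.47; pay $1,235.89 → $4,943.58
Quarter 2: $4,943.58 +$98.87 interest = $5,042.45; pay $1,008.49 → $4,033.96
Quarter 3: $4,033.96 +$80.67 interest = $4,114.63; pay $822.92 → $3,291.71
Quarter 4: $3,291.71 +$65.83 interest = $3,357.54; pay $671.50 → $2,686.04
Quarter 5: $2,686.04 +$53.72 interest = $2,739.76; pay $547.95 → $2,191.81
Quarter 6: $2,191.81 +$43.83 interest = $2,235.64; pay $466.00 → $1,769.64
Quarter 7: $1,769.64 +$35.39 interest = $1,805.03; pay $466.00 → $1,339.03
Quarter 8: $1,339.03 +$26.78 interest = $1,365.81; pay $466.00 → $899.81
Quarter 9: $899.81 +$17.99 interest = $917.80; pay $466.00 → $451.80
Quarter 10: $451.80 +$9.03 interest = $460.83; pay $460.83 → $0.00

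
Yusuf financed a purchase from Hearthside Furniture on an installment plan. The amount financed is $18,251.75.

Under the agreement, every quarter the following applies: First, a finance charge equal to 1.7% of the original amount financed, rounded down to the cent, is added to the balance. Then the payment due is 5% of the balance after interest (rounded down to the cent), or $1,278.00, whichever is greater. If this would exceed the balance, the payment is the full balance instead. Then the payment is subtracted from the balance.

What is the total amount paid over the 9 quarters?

$11,502.00

Quarter 1: opening $18,251.75; interest $310.27 → $18,562.02; payment $1,278.00; balance $17,284.02
Quarter 2: opening $17,284.02; interest $310.27 → $17,594.29; payment $1,278.00; balance $16,316.29
Quarter 3: opening $16,316.29; interest $310.27 → $16,626.56; payment $1,278.00; balance $15,348.56
Quarter 4: opening $15,348.56; interest $310.27 → $15,658.83; payment $1,278.00; balance $14,380.83
Quarter 5: opening $14,380.83; interest $310.27 → $14,691.10; payment $1,278.00; balance $13,413.10
Quarter 6: opening $13,413.10; interest $310.27 → $13,723.37; payment $1,278.00; balance $12,445.37
Quarter 7: opening $12,445.37; interest $310.27 → $12,755.64; payment $1,278.00; balance $11,477.64
Quarter 8: opening $11,477.64; interest $310.27 → $11,787.91; payment $1,278.00; balance $10,509.91
Quarter 9: opening $10,509.91; interest $310.27 → $10,820.18; payment $1,278.00; balance $9,542.18
Total paid: $11,502.00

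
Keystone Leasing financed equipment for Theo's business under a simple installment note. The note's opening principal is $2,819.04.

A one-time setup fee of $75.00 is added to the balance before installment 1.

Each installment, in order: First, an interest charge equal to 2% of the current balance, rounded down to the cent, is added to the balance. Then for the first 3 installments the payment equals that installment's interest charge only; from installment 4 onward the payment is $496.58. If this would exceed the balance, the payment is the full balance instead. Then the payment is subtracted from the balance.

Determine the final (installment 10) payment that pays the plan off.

Installment 1: $2,894.04 +$57.88 interest = $2,951.92; pay $57.88 → $2,894.04
Installment 2: $2,894.04 +$57.88 interest = $2,951.92; pay $57.88 → $2,894.04
Installment 3: $2,894.04 +$57.88 interest = $2,951.92; pay $57.88 → $2,894.04
Installment 4: $2,894.04 +$57.88 interest = $2,951.92; pay $496.58 → $2,455.34
Installment 5: $2,455.34 +$49.10 interest = $2,504.44; pay $496.58 → $2,007.86
Installment 6: $2,007.86 +$40.15 interest = $2,048.01; pay $496.58 → $1,551.43
Installment 7: $1,551.43 +$31.02 interest = $1,582.45; pay $496.58 → $1,085.87
Installment 8: $1,085.87 +$21.71 interest = $1,107.58; pay $496.58 → $611.00
Installment 9: $611.00 +$12.22 interest = $623.22; pay $496.58 → $126.64
Installment 10: $126.64 +$2.53 interest = $129.17; pay $129.17 → $0.00

$129.17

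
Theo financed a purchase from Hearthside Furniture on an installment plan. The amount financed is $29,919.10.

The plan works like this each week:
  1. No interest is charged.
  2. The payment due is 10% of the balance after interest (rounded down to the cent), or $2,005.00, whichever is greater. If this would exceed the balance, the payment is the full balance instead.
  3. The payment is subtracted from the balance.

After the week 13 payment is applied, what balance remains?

Week 1: opening $29,919.10; payment $2,991.91; balance $26,927.19
Week 2: opening $26,927.19; payment $2,692.71; balance $24,234.48
Week 3: opening $24,234.48; payment $2,423.44; balance $21,811.04
Week 4: opening $21,811.04; payment $2,181.10; balance $19,629.94
Week 5: opening $19,629.94; payment $2,005.00; balance $17,624.94
Week 6: opening $17,624.94; payment $2,005.00; balance $15,619.94
Week 7: opening $15,619.94; payment $2,005.00; balance $13,614.94
Week 8: opening $13,614.94; payment $2,005.00; balance $11,609.94
Week 9: opening $11,609.94; payment $2,005.00; balance $9,604.94
Week 10: opening $9,604.94; payment $2,005.00; balance $7,599.94
Week 11: opening $7,599.94; payment $2,005.00; balance $5,594.94
Week 12: opening $5,594.94; payment $2,005.00; balance $3,589.94
Week 13: opening $3,589.94; payment $2,005.00; balance $1,584.94

$1,584.94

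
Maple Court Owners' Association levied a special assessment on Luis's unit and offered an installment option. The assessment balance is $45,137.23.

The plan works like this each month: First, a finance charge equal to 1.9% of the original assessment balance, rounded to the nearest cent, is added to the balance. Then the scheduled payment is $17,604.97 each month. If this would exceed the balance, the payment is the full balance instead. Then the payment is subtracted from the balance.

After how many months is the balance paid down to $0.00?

Month 1: $45,137.23 +$857.61 interest = $45,994.84; pay $17,604.97 → $28,389.87
Month 2: $28,389.87 +$857.61 interest = $29,247.48; pay $17,604.97 → $11,642.51
Month 3: $11,642.51 +$857.61 interest = $12,500.12; pay $12,500.12 → $0.00
Balance reaches $0.00 in month 3.

3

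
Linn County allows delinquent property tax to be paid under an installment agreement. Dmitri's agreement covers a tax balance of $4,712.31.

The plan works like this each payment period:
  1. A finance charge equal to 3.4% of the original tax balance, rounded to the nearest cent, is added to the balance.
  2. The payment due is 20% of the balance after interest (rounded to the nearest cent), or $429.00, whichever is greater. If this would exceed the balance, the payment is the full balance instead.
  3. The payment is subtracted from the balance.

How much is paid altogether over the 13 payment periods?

$6,795.17

# | Opening | Interest | Payment | End bal
1 | $4,712.31 | $160.22 | $974.51 | $3,898.02
2 | $3,898.02 | $160.22 | $811.65 | $3,246.59
3 | $3,246.59 | $160.22 | $681.36 | $2,725.45
4 | $2,725.45 | $160.22 | $577.13 | $2,308.54
5 | $2,308.54 | $160.22 | $493.75 | $1,975.01
6 | $1,975.01 | $160.22 | $429.00 | $1,706.23
7 | $1,706.23 | $160.22 | $429.00 | $1,437.45
8 | $1,437.45 | $160.22 | $429.00 | $1,168.67
9 | $1,168.67 | $160.22 | $429.00 | $899.89
10 | $899.89 | $160.22 | $429.00 | $631.11
11 | $631.11 | $160.22 | $429.00 | $362.33
12 | $362.33 | $160.22 | $429.00 | $93.55
13 | $93.55 | $160.22 | $253.77 | $0.00
Total paid: $6,795.17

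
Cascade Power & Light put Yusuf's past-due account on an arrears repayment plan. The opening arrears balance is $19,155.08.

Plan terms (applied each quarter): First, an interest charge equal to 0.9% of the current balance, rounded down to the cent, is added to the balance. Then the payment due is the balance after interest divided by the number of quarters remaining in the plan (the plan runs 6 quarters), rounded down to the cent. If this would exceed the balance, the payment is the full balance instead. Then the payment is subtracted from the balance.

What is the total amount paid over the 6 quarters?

Quarter 1: $19,155.08 +$172.39 interest = $19,327.47; pay $3,221.24 → $16,106.23
Quarter 2: $16,106.23 +$144.95 interest = $16,251.18; pay $3,250.23 → $13,000.95
Quarter 3: $13,000.95 +$117.00 interest = $13,117.95; pay $3,279.48 → $9,838.47
Quarter 4: $9,838.47 +$88.54 interest = $9,927.01; pay $3,309.00 → $6,618.01
Quarter 5: $6,618.01 +$59.56 interest = $6,677.57; pay $3,338.78 → $3,338.79
Quarter 6: $3,338.79 +$30.04 interest = $3,368.83; pay $3,368.83 → $0.00
Total paid: $19,767.56

$19,767.56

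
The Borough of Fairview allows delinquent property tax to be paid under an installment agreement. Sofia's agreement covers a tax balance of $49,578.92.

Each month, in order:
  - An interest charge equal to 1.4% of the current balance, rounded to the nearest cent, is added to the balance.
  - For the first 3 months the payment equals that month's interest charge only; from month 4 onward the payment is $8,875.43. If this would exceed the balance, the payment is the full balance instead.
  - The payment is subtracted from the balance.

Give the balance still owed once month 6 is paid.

$24,689.72

Month 1: $49,578.92 +$694.10 interest = $50,273.02; pay $694.10 → $49,578.92
Month 2: $49,578.92 +$694.10 interest = $50,273.02; pay $694.10 → $49,578.92
Month 3: $49,578.92 +$694.10 interest = $50,273.02; pay $694.10 → $49,578.92
Month 4: $49,578.92 +$694.10 interest = $50,273.02; pay $8,875.43 → $41,397.59
Month 5: $41,397.59 +$579.57 interest = $41,977.16; pay $8,875.43 → $33,101.73
Month 6: $33,101.73 +$463.42 interest = $33,565.15; pay $8,875.43 → $24,689.72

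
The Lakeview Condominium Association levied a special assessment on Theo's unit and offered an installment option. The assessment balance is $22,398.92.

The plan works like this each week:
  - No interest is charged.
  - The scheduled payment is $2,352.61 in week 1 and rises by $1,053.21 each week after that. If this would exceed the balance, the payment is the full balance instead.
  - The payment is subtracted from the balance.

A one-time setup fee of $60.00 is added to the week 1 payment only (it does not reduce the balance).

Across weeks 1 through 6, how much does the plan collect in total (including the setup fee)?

$22,458.92

Week 1: $22,398.92 − $2,352.61 (+ $60.00 fee) → $20,046.31
Week 2: $20,046.31 − $3,405.82 → $16,640.49
Week 3: $16,640.49 − $4,459.03 → $12,181.46
Week 4: $12,181.46 − $5,512.24 → $6,669.22
Week 5: $6,669.22 − $6,565.45 → $103.77
Week 6: $103.77 − $103.77 → $0.00
Total paid: $22,458.92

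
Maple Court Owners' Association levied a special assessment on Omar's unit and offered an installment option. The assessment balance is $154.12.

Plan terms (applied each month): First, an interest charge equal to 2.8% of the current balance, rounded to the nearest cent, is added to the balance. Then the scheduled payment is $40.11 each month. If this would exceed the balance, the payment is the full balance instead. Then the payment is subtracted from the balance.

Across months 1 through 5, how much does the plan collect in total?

Month 1: opening $154.12; interest $4.32 → $158.44; payment $40.11; balance $118.33
Month 2: opening $118.33; interest $3.31 → $121.64; payment $40.11; balance $81.53
Month 3: opening $81.53; interest $2.28 → $83.81; payment $40.11; balance $43.70
Month 4: opening $43.70; interest $1.22 → $44.92; payment $40.11; balance $4.81
Month 5: opening $4.81; interest $0.13 → $4.94; payment $4.94; balance $0.00
Total paid: $165.38

$165.38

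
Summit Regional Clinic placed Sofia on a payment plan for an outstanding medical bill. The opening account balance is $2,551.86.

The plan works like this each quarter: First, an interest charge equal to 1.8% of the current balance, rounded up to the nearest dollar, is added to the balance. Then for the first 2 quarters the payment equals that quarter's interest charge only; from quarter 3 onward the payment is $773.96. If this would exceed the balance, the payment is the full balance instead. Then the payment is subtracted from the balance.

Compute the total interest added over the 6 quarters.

$197.00

# | Opening | Interest | Payment | End bal
1 | $2,551.86 | $46.00 | $46.00 | $2,551.86
2 | $2,551.86 | $46.00 | $46.00 | $2,551.86
3 | $2,551.86 | $46.00 | $773.96 | $1,823.90
4 | $1,823.90 | $33.00 | $773.96 | $1,082.94
5 | $1,082.94 | $20.00 | $773.96 | $328.98
6 | $328.98 | $6.00 | $334.98 | $0.00
Total interest: $46.00 + $46.00 + $46.00 + $33.00 + $20.00 + $6.00 = $197.00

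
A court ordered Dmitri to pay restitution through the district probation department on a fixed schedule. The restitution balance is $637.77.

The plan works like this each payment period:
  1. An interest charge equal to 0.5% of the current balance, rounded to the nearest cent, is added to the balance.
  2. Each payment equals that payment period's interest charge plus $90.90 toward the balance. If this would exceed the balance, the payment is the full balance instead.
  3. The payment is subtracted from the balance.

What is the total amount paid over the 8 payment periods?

# | Opening | Interest | Payment | End bal
1 | $637.77 | $3.19 | $94.09 | $546.87
2 | $546.87 | $2.73 | $93.63 | $455.97
3 | $455.97 | $2.28 | $93.18 | $365.07
4 | $365.07 | $1.83 | $92.73 | $274.17
5 | $274.17 | $1.37 | $92.27 | $183.27
6 | $183.27 | $0.92 | $91.82 | $92.37
7 | $92.37 | $0.46 | $91.36 | $1.47
8 | $1.47 | $0.01 | $1.48 | $0.00
Total paid: $650.56

$650.56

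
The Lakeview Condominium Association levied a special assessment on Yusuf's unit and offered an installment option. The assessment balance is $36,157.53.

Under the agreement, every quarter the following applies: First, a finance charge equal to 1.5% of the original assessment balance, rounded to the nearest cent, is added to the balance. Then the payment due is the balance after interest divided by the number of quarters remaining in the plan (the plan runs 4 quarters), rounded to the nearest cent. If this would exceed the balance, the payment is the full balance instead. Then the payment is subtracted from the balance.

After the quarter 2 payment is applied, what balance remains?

$18,711.52

# | Opening | Interest | Payment | End bal
1 | $36,157.53 | $542.36 | $9,174.97 | $27,524.92
2 | $27,524.92 | $542.36 | $9,355.76 | $18,711.52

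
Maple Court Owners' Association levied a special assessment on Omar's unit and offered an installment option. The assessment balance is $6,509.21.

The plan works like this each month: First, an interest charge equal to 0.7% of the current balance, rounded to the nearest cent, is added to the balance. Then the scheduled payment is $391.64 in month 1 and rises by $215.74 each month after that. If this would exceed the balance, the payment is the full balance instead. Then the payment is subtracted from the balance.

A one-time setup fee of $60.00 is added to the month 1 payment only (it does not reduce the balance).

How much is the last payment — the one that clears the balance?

$1,137.51

Month 1: $6,509.21 +$45.56 interest = $6,554.77; pay $391.64 (+ $60.00 fee) → $6,163.13
Month 2: $6,163.13 +$43.14 interest = $6,206.27; pay $607.38 → $5,598.89
Month 3: $5,598.89 +$39.19 interest = $5,638.08; pay $823.12 → $4,814.96
Month 4: $4,814.96 +$33.70 interest = $4,848.66; pay $1,038.86 → $3,809.80
Month 5: $3,809.80 +$26.67 interest = $3,836.47; pay $1,254.60 → $2,581.87
Month 6: $2,581.87 +$18.07 interest = $2,599.94; pay $1,470.34 → $1,129.60
Month 7: $1,129.60 +$7.91 interest = $1,137.51; pay $1,137.51 → $0.00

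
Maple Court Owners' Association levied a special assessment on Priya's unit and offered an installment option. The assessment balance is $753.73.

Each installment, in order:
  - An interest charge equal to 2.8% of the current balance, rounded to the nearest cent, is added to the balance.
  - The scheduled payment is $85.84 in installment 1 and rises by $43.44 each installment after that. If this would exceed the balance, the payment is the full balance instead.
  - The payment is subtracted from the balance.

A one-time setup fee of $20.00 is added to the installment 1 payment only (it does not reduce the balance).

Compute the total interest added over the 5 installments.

Installment 1: $753.73 +$21.10 interest = $774.83; pay $85.84 (+ $20.00 fee) → $688.99
Installment 2: $688.99 +$19.29 interest = $708.28; pay $129.28 → $579.00
Installment 3: $579.00 +$16.21 interest = $595.21; pay $172.72 → $422.49
Installment 4: $422.49 +$11.83 interest = $434.32; pay $216.16 → $218.16
Installment 5: $218.16 +$6.11 interest = $224.27; pay $224.27 → $0.00
Total interest: $21.10 + $19.29 + $16.21 + $11.83 + $6.11 = $74.54

$74.54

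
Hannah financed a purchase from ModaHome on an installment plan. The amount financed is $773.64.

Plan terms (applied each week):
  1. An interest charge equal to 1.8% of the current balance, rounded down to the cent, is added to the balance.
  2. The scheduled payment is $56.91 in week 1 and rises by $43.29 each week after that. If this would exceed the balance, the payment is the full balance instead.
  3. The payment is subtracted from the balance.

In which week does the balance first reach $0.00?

6

# | Opening | Interest | Payment | End bal
1 | $773.64 | $13.92 | $56.91 | $730.65
2 | $730.65 | $13.15 | $100.20 | $643.60
3 | $643.60 | $11.58 | $143.49 | $511.69
4 | $511.69 | $9.21 | $186.78 | $334.12
5 | $334.12 | $6.01 | $230.07 | $110.06
6 | $110.06 | $1.98 | $112.04 | $0.00
Balance reaches $0.00 in week 6.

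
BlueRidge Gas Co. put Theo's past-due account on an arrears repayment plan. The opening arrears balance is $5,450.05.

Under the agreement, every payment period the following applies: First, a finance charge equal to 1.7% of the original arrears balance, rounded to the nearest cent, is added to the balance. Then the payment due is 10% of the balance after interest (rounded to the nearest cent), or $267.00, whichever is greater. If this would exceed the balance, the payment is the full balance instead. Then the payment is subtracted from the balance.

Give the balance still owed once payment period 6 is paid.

Payment period 1: opening $5,450.05; interest $92.65 → $5,542.70; payment $554.27; balance $4,988.43
Payment period 2: opening $4,988.43; interest $92.65 → $5,081.08; payment $508.11; balance $4,572.97
Payment period 3: opening $4,572.97; interest $92.65 → $4,665.62; payment $466.56; balance $4,199.06
Payment period 4: opening $4,199.06; interest $92.65 → $4,291.71; payment $429.17; balance $3,862.54
Payment period 5: opening $3,862.54; interest $92.65 → $3,955.19; payment $395.52; balance $3,559.67
Payment period 6: opening $3,559.67; interest $92.65 → $3,652.32; payment $365.23; balance $3,287.09

$3,287.09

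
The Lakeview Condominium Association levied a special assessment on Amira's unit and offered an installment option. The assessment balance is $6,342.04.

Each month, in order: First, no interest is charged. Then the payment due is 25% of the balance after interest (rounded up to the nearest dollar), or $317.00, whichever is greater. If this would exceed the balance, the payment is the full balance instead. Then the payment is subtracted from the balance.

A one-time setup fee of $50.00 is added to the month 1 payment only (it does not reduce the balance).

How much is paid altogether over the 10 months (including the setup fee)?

Month 1: opening $6,342.04; payment $1,586.00 (+ $50.00 fee); balance $4,756.04
Month 2: opening $4,756.04; payment $1,190.00; balance $3,566.04
Month 3: opening $3,566.04; payment $892.00; balance $2,674.04
Month 4: opening $2,674.04; payment $669.00; balance $2,005.04
Month 5: opening $2,005.04; payment $502.00; balance $1,503.04
Month 6: opening $1,503.04; payment $376.00; balance $1,127.04
Month 7: opening $1,127.04; payment $317.00; balance $810.04
Month 8: opening $810.04; payment $317.00; balance $493.04
Month 9: opening $493.04; payment $317.00; balance $176.04
Month 10: opening $176.04; payment $176.04; balance $0.00
Total paid: $6,392.04

$6,392.04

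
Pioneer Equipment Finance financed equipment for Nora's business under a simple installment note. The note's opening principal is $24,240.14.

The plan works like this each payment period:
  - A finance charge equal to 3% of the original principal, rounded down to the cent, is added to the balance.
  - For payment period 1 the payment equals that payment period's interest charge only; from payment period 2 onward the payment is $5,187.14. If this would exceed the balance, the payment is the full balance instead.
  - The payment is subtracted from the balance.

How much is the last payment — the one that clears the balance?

$2,667.64

Payment period 1: opening $24,240.14; interest $727.20 → $24,967.34; payment $727.20; balance $24,240.14
Payment period 2: opening $24,240.14; interest $727.20 → $24,967.34; payment $5,187.14; balance $19,780.20
Payment period 3: opening $19,780.20; interest $727.20 → $20,507.40; payment $5,187.14; balance $15,320.26
Payment period 4: opening $15,320.26; interest $727.20 → $16,047.46; payment $5,187.14; balance $10,860.32
Payment period 5: opening $10,860.32; interest $727.20 → $11,587.52; payment $5,187.14; balance $6,400.38
Payment period 6: opening $6,400.38; interest $727.20 → $7,127.58; payment $5,187.14; balance $1,940.44
Payment period 7: opening $1,940.44; interest $727.20 → $2,667.64; payment $2,667.64; balance $0.00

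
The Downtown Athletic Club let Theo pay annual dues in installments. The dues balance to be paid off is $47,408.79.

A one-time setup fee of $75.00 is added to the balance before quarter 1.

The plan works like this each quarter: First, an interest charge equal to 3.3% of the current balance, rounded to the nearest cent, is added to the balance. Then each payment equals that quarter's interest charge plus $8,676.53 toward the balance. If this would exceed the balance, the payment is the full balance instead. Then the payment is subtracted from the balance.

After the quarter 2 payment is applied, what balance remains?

$30,130.73

# | Opening | Interest | Payment | End bal
1 | $47,483.79 | $1,566.97 | $10,243.50 | $38,807.26
2 | $38,807.26 | $1,280.64 | $9,957.17 | $30,130.73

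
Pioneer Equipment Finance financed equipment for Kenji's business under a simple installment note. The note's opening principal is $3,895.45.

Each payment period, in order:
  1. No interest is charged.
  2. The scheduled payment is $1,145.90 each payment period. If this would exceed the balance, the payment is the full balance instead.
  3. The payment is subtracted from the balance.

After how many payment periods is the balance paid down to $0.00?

4

Payment period 1: opening $3,895.45; payment $1,145.90; balance $2,749.55
Payment period 2: opening $2,749.55; payment $1,145.90; balance $1,603.65
Payment period 3: opening $1,603.65; payment $1,145.90; balance $457.75
Payment period 4: opening $457.75; payment $457.75; balance $0.00
Balance reaches $0.00 in payment period 4.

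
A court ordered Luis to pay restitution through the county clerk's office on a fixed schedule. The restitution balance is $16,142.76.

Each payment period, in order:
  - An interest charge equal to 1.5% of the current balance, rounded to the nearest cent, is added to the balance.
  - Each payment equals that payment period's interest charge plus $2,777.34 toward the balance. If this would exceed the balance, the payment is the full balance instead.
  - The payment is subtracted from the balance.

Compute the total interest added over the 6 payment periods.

Payment period 1: opening $16,142.76; interest $242.14 → $16,384.90; payment $3,019.48; balance $13,365.42
Payment period 2: opening $13,365.42; interest $200.48 → $13,565.90; payment $2,977.82; balance $10,588.08
Payment period 3: opening $10,588.08; interest $158.82 → $10,746.90; payment $2,936.16; balance $7,810.74
Payment period 4: opening $7,810.74; interest $117.16 → $7,927.90; payment $2,894.50; balance $5,033.40
Payment period 5: opening $5,033.40; interest $75.50 → $5,108.90; payment $2,852.84; balance $2,256.06
Payment period 6: opening $2,256.06; interest $33.84 → $2,289.90; payment $2,289.90; balance $0.00
Total interest: $242.14 + $200.48 + $158.82 + $117.16 + $75.50 + $33.84 = $827.94

$827.94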